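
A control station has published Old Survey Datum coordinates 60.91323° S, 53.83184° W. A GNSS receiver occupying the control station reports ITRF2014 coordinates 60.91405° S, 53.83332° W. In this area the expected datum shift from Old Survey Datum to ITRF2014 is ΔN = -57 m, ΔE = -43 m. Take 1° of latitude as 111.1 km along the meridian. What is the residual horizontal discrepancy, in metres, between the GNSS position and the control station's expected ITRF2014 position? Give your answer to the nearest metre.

50 m

Observed coordinate differences: Δφ = -0.00082°, Δλ = -0.00148°.
Converting to metres (1° lat = 111100 m, cos φ = 0.486134): observed ΔN = -91.1 m, observed ΔE = -79.9 m.
Subtracting the expected shift leaves a residual of -91.1 − (-57) = -34.1 m north and -79.9 − (-43) = -36.9 m east.
Residual distance = √((-34.1)² + (-36.9)²) = 50.3 m.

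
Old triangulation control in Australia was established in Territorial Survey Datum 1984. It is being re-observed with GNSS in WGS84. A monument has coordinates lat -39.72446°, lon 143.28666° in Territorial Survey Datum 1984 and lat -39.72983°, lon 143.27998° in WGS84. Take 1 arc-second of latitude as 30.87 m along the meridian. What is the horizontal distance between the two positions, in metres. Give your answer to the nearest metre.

Δφ = -39.72983° − -39.72446° = -0.00537°; Δλ = 143.27998° − 143.28666° = -0.00668°.
1° of latitude = 3600 × 30.87 = 111132 m.
ΔN = Δφ × 111132 = -596.8 m; ΔE = Δλ × 111132 × cos(-39.72446°) = -0.00668 × 111132 × 0.769127 = -571.0 m.
Distance = √(ΔE² + ΔN²) = √((-571.0)² + (-596.8)²) = 825.9 m.

826 m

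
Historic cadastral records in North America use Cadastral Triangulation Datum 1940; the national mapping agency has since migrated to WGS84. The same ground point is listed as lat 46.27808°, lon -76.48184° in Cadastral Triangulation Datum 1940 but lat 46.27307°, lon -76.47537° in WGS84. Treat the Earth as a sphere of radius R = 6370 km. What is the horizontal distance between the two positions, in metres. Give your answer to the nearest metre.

Δφ = 46.27307° − 46.27808° = -0.00501°; Δλ = -76.47537° − -76.48184° = +0.00647°.
1° along a meridian = πR/180 = 111177 m.
ΔN = Δφ × 111177 = -557.0 m; ΔE = Δλ × 111177 × cos(46.27808°) = +0.00647 × 111177 × 0.691159 = 497.2 m.
Distance = √(ΔE² + ΔN²) = √(497.2² + (-557.0)²) = 746.6 m.

747 m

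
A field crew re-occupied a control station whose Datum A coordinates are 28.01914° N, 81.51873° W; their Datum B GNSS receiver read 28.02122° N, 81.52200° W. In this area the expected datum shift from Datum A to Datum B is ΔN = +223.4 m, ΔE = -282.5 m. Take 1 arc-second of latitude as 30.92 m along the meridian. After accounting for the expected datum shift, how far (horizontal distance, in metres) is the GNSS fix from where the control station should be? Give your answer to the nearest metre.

40 m

Observed coordinate differences: Δφ = +0.00208°, Δλ = -0.00327°.
Converting to metres (1° lat = 111312 m, cos φ = 0.882791): observed ΔN = 231.5 m, observed ΔE = -321.3 m.
Subtracting the expected shift leaves a residual of 231.5 − (223.4) = 8.1 m north and -321.3 − (-282.5) = -38.8 m east.
Residual distance = √(8.1² + (-38.8)²) = 39.7 m.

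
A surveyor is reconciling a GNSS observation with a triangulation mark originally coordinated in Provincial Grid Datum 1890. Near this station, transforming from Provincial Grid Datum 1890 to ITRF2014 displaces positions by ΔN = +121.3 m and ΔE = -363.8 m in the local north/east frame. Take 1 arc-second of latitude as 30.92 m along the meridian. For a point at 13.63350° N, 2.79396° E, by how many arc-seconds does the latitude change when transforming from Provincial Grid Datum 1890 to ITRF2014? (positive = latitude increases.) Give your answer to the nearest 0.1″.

Δφ = 3.9″

1″ of latitude = 30.92 m, so Δφ = 121.3 / 30.92 = 3.923″.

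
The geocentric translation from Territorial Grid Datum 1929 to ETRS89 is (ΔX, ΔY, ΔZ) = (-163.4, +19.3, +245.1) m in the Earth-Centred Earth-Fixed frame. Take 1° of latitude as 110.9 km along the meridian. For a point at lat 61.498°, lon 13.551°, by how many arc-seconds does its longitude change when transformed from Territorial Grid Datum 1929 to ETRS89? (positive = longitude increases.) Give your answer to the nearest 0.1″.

Δλ = 3.9″

sin φ = 0.878800, cos φ = 0.477189, sin λ = 0.234311, cos λ = 0.972162.
East component: ΔE = −sin λ·ΔX + cos λ·ΔY = −(0.234311)(-163.4) + (0.972162)(19.3) = 57.05 m.
1° of latitude spans 110900 m; at latitude φ, 1° of longitude spans that × cos φ = 52920.3 m, so Δλ = 57.05 / 52920.3 × 3600 = 3.881″.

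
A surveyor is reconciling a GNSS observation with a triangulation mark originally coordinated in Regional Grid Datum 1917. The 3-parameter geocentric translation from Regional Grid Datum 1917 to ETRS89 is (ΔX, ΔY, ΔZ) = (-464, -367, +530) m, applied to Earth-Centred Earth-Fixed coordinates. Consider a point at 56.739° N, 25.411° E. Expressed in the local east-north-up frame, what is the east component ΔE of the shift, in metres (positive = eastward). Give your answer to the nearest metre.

The local east axis at (φ, λ) is (−sin λ, cos λ, 0), so ΔE = −sin(25.411°)·(-464) + cos(25.411°)·(-367) = -132.39 m.

ΔE = -132 m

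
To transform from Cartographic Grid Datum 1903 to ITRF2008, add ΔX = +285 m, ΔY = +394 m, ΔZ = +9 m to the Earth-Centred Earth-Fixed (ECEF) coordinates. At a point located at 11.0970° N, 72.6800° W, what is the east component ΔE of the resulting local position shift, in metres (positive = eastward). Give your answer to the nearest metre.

ΔE = 389 m

At φ = 11.0970°, λ = -72.6800°: sin φ = 0.192471, cos φ = 0.981303, sin λ = -0.954657, cos λ = 0.297708.
ΔE = −sin λ·ΔX + cos λ·ΔY = −(-0.954657)·(285) + (0.297708)·(394) = 389.37 m.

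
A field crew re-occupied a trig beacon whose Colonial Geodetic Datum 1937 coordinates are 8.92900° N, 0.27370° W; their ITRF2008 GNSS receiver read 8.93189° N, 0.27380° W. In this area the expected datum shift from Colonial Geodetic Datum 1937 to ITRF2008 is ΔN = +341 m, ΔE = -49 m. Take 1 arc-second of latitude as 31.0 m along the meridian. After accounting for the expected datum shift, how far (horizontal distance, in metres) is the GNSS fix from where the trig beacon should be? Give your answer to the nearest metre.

Observed coordinate differences: Δφ = +0.00289°, Δλ = -0.00010°.
Converting to metres (1° lat = 111600 m, cos φ = 0.987881): observed ΔN = 322.5 m, observed ΔE = -11.0 m.
Subtracting the expected shift leaves a residual of 322.5 − (341) = -18.5 m north and -11.0 − (-49) = 38.0 m east.
Residual distance = √((-18.5)² + 38.0²) = 42.2 m.

42 m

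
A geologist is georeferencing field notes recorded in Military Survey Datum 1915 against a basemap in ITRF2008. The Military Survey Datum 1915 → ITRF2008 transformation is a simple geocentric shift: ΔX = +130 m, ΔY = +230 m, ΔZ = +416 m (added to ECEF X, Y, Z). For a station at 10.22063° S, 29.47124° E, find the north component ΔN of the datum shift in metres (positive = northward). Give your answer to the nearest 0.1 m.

The local north axis is (−sin φ cos λ, −sin φ sin λ, cos φ), giving ΔN = 20.082 + 20.078 + 409.399 = 449.56 m.

ΔN = 449.6 m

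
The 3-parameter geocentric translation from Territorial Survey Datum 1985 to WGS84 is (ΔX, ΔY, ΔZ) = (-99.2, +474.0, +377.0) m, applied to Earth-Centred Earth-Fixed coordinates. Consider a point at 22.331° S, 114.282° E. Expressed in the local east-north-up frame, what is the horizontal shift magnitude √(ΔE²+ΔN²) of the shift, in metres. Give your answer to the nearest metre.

539 m

At φ = -22.331°, λ = 114.282°: sin φ = -0.379957, cos φ = 0.925004, sin λ = 0.911533, cos λ = -0.411228.
ΔE = −sin λ·ΔX + cos λ·ΔY = −(0.911533)·(-99.2) + (-0.411228)·(474.0) = -104.50 m.
ΔN = −sin φ cos λ·ΔX − sin φ sin λ·ΔY + cos φ·ΔZ = −(-0.379957)(-0.411228)(-99.2) − (-0.379957)(0.911533)(474.0) + (0.925004)(377.0) = 528.39 m.
Horizontal magnitude = √(ΔE² + ΔN²) = √((-104.50)² + 528.39²) = 538.63 m.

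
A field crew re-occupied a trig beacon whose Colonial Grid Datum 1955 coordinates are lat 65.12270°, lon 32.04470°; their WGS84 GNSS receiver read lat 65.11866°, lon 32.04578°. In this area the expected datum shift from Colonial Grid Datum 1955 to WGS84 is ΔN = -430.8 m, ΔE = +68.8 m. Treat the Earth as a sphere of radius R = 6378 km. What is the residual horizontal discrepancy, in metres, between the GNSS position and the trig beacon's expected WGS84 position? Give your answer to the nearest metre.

Observed coordinate differences: Δφ = -0.00404°, Δλ = +0.00108°.
Converting to metres (1° lat = 111317 m, cos φ = 0.420676): observed ΔN = -449.7 m, observed ΔE = 50.6 m.
Subtracting the expected shift leaves a residual of -449.7 − (-430.8) = -18.9 m north and 50.6 − (68.8) = -18.2 m east.
Residual distance = √((-18.9)² + (-18.2)²) = 26.3 m.

26 m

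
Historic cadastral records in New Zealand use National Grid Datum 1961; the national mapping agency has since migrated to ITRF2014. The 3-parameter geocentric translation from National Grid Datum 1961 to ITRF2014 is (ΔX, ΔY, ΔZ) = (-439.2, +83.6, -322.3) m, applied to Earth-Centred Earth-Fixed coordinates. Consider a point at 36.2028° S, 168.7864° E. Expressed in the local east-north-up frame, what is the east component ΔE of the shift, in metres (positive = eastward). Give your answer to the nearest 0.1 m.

At φ = -36.2028°, λ = 168.7864°: sin φ = -0.590645, cos φ = 0.806931, sin λ = 0.194467, cos λ = -0.980909.
ΔE = −sin λ·ΔX + cos λ·ΔY = −(0.194467)·(-439.2) + (-0.980909)·(83.6) = 3.41 m.

ΔE = 3.4 m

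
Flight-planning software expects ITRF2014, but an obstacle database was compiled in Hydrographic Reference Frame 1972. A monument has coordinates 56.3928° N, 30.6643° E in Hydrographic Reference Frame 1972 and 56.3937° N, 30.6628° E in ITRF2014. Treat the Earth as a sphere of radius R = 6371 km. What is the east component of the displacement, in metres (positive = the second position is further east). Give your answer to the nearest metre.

ΔE = -92 m

Δφ = 56.3937° − 56.3928° = +0.0009°; Δλ = 30.6628° − 30.6643° = -0.0015°.
1° along a meridian = πR/180 = 111195 m.
ΔN = Δφ × 111195 = 100.1 m; ΔE = Δλ × 111195 × cos(56.3928°) = -0.0015 × 111195 × 0.553496 = -92.3 m.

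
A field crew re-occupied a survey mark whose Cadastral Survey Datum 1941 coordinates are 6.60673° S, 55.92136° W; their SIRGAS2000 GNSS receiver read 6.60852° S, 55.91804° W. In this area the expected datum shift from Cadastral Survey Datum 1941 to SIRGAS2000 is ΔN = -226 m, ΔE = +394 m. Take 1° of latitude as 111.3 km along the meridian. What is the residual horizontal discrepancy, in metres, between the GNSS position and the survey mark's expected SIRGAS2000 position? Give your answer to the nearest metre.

38 m

Observed coordinate differences: Δφ = -0.00179°, Δλ = +0.00332°.
Converting to metres (1° lat = 111300 m, cos φ = 0.993359): observed ΔN = -199.2 m, observed ΔE = 367.1 m.
Subtracting the expected shift leaves a residual of -199.2 − (-226) = 26.8 m north and 367.1 − (394) = -26.9 m east.
Residual distance = √(26.8² + (-26.9)²) = 38.0 m.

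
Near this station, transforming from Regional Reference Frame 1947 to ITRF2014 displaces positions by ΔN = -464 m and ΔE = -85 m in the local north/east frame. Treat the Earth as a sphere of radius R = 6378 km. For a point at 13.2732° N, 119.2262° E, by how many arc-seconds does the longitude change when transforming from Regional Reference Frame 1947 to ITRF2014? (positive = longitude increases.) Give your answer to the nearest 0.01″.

Δλ = -2.82″

At latitude 13.2732°, cos φ = 0.973286.
One radian of longitude at latitude φ spans R cos φ, so Δλ = ΔE / (R cos φ) = -85.0 / (6378000 × 0.973286) = -1.3693e-05 rad = -2.824″.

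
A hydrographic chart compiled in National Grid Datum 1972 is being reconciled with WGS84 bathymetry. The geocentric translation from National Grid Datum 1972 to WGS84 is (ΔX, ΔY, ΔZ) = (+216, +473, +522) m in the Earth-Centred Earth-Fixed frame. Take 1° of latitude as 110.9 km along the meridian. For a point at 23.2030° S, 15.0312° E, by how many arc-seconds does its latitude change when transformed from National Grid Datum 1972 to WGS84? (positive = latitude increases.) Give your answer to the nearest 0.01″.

Δφ = 19.81″

sin φ = -0.393990, cos φ = 0.919115, sin λ = 0.259345, cos λ = 0.965785.
North component: ΔN = −sin φ cos λ·ΔX − sin φ sin λ·ΔY + cos φ·ΔZ = −(-0.393990)(0.965785)(216) − (-0.393990)(0.259345)(473) + (0.919115)(522) = 610.30 m.
1° of latitude spans 110900 m, so Δφ = 610.30 / 110900 × 3600 = 19.811″.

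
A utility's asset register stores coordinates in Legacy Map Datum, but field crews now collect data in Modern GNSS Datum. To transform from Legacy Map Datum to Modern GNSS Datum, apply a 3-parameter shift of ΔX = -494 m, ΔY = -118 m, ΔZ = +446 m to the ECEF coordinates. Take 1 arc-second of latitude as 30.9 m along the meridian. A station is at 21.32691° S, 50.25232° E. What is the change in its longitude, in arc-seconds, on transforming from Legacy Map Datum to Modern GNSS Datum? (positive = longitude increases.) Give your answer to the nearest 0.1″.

Δλ = 10.6″

sin φ = -0.363689, cos φ = 0.931521, sin λ = 0.768868, cos λ = 0.639408.
East component: ΔE = −sin λ·ΔX + cos λ·ΔY = −(0.768868)(-494) + (0.639408)(-118) = 304.37 m.
1° of latitude spans 3600 × 30.90 = 111240 m; at latitude φ, 1° of longitude spans that × cos φ = 103622.3 m, so Δλ = 304.37 / 103622.3 × 3600 = 10.574″.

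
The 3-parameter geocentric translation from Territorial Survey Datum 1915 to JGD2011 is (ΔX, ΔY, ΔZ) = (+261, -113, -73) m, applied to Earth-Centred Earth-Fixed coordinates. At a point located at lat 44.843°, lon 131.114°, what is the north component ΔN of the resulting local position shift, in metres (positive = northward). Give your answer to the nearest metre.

The local north axis is (−sin φ cos λ, −sin φ sin λ, cos φ), giving ΔN = 121.023 + 60.034 − 51.760 = 129.30 m.

ΔN = 129 m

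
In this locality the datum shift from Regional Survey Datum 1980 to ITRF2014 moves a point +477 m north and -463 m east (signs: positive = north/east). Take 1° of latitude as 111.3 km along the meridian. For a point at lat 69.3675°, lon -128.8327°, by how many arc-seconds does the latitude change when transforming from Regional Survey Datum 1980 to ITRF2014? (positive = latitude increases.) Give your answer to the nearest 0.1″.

Δφ = 15.4″

1° of latitude = 111.3 km, so Δφ = 477.0 / 111300 = 0.0042857° = 15.429″.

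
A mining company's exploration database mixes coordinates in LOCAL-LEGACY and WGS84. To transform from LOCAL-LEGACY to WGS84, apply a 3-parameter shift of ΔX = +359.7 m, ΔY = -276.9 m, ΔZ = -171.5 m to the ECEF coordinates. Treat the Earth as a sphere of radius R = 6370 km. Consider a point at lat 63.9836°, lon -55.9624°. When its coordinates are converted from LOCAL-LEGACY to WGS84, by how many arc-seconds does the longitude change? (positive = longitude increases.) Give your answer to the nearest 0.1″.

Δλ = 10.6″

sin φ = 0.898669, cos φ = 0.438628, sin λ = -0.828670, cos λ = 0.559737.
East component: ΔE = −sin λ·ΔX + cos λ·ΔY = −(-0.828670)(359.7) + (0.559737)(-276.9) = 143.08 m.
1° of latitude spans πR/180 = 111177 m; at latitude φ, 1° of longitude spans that × cos φ = 48765.6 m, so Δλ = 143.08 / 48765.6 × 3600 = 10.563″.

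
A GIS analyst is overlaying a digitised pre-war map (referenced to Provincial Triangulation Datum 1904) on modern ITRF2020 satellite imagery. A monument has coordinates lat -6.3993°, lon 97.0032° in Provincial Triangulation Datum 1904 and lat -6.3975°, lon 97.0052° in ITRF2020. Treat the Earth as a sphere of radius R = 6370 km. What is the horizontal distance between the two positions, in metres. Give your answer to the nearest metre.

Δφ = -6.3975° − -6.3993° = +0.0018°; Δλ = 97.0052° − 97.0032° = +0.0020°.
1° along a meridian = πR/180 = 111177 m.
ΔN = Δφ × 111177 = 200.1 m; ΔE = Δλ × 111177 × cos(-6.3993°) = +0.0020 × 111177 × 0.993769 = 221.0 m.
Distance = √(ΔE² + ΔN²) = √(221.0² + 200.1²) = 298.1 m.

298 m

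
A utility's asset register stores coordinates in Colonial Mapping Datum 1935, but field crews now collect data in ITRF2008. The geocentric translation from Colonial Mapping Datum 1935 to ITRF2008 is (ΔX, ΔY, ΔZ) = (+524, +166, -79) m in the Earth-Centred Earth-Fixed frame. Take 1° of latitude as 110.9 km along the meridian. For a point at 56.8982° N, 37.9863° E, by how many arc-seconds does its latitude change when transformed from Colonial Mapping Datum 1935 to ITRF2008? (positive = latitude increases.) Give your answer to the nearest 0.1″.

Δφ = -15.4″

sin φ = 0.837702, cos φ = 0.546128, sin λ = 0.615473, cos λ = 0.788158.
North component: ΔN = −sin φ cos λ·ΔX − sin φ sin λ·ΔY + cos φ·ΔZ = −(0.837702)(0.788158)(524) − (0.837702)(0.615473)(166) + (0.546128)(-79) = -474.70 m.
1° of latitude spans 110900 m, so Δφ = -474.70 / 110900 × 3600 = -15.409″.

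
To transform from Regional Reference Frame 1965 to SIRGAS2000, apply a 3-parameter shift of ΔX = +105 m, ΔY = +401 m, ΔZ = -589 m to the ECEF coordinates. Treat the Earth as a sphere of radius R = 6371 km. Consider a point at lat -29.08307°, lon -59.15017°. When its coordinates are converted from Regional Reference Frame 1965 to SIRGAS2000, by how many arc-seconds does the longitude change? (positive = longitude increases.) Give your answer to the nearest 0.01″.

sin φ = -0.486077, cos φ = 0.873916, sin λ = -0.858514, cos λ = 0.512790.
East component: ΔE = −sin λ·ΔX + cos λ·ΔY = −(-0.858514)(105) + (0.512790)(401) = 295.77 m.
1° of latitude spans πR/180 = 111195 m; at latitude φ, 1° of longitude spans that × cos φ = 97175.0 m, so Δλ = 295.77 / 97175.0 × 3600 = 10.957″.

Δλ = 10.96″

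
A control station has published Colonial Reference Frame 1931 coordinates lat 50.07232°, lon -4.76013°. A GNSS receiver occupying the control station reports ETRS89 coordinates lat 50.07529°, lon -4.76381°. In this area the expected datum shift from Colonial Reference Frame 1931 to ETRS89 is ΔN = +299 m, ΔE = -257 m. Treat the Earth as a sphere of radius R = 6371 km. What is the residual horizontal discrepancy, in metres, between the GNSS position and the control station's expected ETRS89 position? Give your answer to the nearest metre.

32 m

Observed coordinate differences: Δφ = +0.00297°, Δλ = -0.00368°.
Converting to metres (1° lat = 111195 m, cos φ = 0.641820): observed ΔN = 330.2 m, observed ΔE = -262.6 m.
Subtracting the expected shift leaves a residual of 330.2 − (299) = 31.2 m north and -262.6 − (-257) = -5.6 m east.
Residual distance = √(31.2² + (-5.6)²) = 31.8 m.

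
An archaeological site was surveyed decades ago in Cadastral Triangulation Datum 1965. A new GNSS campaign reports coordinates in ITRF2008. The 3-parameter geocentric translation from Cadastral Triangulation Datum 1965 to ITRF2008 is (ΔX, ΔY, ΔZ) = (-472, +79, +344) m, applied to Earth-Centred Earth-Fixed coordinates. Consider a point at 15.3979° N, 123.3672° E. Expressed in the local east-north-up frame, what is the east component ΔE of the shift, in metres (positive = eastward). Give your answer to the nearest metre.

The local east axis at (φ, λ) is (−sin λ, cos λ, 0), so ΔE = −sin(123.3672°)·(-472) + cos(123.3672°)·79 = 350.75 m.

ΔE = 351 m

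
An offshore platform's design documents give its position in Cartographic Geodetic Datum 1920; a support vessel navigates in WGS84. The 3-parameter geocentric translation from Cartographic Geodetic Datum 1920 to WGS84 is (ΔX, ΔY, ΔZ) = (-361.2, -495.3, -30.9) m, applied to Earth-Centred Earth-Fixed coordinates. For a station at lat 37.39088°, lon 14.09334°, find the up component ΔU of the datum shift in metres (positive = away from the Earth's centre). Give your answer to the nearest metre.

ΔU = -393 m

The local up (radial) axis is (cos φ cos λ, cos φ sin λ, sin φ), giving ΔU = -278.340 − 95.823 − 18.764 = -392.93 m.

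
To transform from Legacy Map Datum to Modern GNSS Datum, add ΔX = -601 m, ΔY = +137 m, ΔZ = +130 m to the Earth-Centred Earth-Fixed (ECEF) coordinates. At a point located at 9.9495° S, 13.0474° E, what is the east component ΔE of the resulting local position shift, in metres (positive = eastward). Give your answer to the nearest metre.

The local east axis at (φ, λ) is (−sin λ, cos λ, 0), so ΔE = −sin(13.0474°)·(-601) + cos(13.0474°)·137 = 269.14 m.

ΔE = 269 m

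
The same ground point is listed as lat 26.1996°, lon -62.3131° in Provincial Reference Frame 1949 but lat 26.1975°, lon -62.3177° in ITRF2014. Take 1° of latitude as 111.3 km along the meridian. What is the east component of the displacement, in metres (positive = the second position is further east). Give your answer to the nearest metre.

ΔE = -459 m

Δφ = 26.1975° − 26.1996° = -0.0021°; Δλ = -62.3177° − -62.3131° = -0.0046°.
ΔN = Δφ × 111300 = -233.7 m; ΔE = Δλ × 111300 × cos(26.1996°) = -0.0046 × 111300 × 0.897261 = -459.4 m.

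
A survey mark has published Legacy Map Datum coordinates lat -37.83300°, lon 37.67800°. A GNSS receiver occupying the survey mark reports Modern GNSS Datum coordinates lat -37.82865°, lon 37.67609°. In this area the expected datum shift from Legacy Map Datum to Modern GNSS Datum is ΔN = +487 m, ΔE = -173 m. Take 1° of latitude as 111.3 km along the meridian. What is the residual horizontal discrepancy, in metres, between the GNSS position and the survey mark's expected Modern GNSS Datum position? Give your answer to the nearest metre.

Observed coordinate differences: Δφ = +0.00435°, Δλ = -0.00191°.
Converting to metres (1° lat = 111300 m, cos φ = 0.789802): observed ΔN = 484.2 m, observed ΔE = -167.9 m.
Subtracting the expected shift leaves a residual of 484.2 − (487) = -2.8 m north and -167.9 − (-173) = 5.1 m east.
Residual distance = √((-2.8)² + 5.1²) = 5.8 m.

6 m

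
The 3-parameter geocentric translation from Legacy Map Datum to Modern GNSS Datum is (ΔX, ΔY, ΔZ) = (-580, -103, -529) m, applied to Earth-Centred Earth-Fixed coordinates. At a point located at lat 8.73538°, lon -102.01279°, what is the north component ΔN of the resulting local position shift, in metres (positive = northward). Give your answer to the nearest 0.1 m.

ΔN = -556.5 m

At φ = 8.73538°, λ = -102.01279°: sin φ = 0.151871, cos φ = 0.988400, sin λ = -0.978101, cos λ = -0.208130.
ΔN = −sin φ cos λ·ΔX − sin φ sin λ·ΔY + cos φ·ΔZ = −(0.151871)(-0.208130)(-580) − (0.151871)(-0.978101)(-103) + (0.988400)(-529) = -556.50 m.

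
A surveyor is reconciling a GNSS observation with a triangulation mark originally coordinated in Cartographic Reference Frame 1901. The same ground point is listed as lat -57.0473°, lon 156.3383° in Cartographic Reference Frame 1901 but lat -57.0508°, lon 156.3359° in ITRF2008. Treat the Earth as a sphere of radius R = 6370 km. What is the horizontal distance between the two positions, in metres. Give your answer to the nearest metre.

Δφ = -57.0508° − -57.0473° = -0.0035°; Δλ = 156.3359° − 156.3383° = -0.0024°.
1° along a meridian = πR/180 = 111177 m.
ΔN = Δφ × 111177 = -389.1 m; ΔE = Δλ × 111177 × cos(-57.0473°) = -0.0024 × 111177 × 0.543946 = -145.1 m.
Distance = √(ΔE² + ΔN²) = √((-145.1)² + (-389.1)²) = 415.3 m.

415 m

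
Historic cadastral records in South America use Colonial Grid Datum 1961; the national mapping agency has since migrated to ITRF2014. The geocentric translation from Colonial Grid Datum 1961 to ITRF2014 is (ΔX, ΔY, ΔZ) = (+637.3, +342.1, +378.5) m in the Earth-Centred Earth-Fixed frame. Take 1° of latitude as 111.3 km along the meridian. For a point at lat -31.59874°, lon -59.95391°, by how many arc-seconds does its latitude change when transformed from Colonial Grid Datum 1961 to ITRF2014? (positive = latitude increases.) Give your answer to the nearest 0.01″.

sin φ = -0.523967, cos φ = 0.851738, sin λ = -0.865623, cos λ = 0.500696.
North component: ΔN = −sin φ cos λ·ΔX − sin φ sin λ·ΔY + cos φ·ΔZ = −(-0.523967)(0.500696)(637.3) − (-0.523967)(-0.865623)(342.1) + (0.851738)(378.5) = 334.42 m.
1° of latitude spans 111300 m, so Δφ = 334.42 / 111300 × 3600 = 10.817″.

Δφ = 10.82″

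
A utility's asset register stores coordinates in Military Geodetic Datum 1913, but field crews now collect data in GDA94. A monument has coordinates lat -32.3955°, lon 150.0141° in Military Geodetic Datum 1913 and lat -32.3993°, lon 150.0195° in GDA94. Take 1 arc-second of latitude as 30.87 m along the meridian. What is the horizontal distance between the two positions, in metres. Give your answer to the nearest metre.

Δφ = -32.3993° − -32.3955° = -0.0038°; Δλ = 150.0195° − 150.0141° = +0.0054°.
1° of latitude = 3600 × 30.87 = 111132 m.
ΔN = Δφ × 111132 = -422.3 m; ΔE = Δλ × 111132 × cos(-32.3955°) = +0.0054 × 111132 × 0.844370 = 506.7 m.
Distance = √(ΔE² + ΔN²) = √(506.7² + (-422.3)²) = 659.6 m.

660 m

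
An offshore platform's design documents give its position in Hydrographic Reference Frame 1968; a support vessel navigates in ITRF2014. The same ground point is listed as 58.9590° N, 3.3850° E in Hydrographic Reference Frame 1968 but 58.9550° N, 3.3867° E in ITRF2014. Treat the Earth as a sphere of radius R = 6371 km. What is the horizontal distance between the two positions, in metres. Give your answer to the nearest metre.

455 m

Δφ = 58.9550° − 58.9590° = -0.0040°; Δλ = 3.3867° − 3.3850° = +0.0017°.
1° along a meridian = πR/180 = 111195 m.
ΔN = Δφ × 111195 = -444.8 m; ΔE = Δλ × 111195 × cos(58.9590°) = +0.0017 × 111195 × 0.515651 = 97.5 m.
Distance = √(ΔE² + ΔN²) = √(97.5² + (-444.8)²) = 455.3 m.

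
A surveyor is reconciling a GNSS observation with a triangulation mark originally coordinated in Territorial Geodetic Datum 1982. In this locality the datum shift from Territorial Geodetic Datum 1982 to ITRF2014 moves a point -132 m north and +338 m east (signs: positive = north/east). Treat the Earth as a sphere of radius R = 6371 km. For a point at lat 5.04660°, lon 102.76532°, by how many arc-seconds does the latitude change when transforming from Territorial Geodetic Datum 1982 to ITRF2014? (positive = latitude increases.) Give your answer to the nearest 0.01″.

Δφ = -4.27″

On a sphere of radius R, 1 rad of latitude = R, so Δφ = ΔN / R = -132.0 / 6371000 = -2.0719e-05 rad = -4.274″.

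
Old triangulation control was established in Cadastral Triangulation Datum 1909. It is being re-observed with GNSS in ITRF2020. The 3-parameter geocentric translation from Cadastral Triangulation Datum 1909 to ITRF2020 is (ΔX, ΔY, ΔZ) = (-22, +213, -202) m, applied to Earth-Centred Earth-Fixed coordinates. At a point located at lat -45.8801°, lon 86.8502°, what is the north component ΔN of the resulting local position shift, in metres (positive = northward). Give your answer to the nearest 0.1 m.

ΔN = 11.2 m

At φ = -45.8801°, λ = 86.8502°: sin φ = -0.717885, cos φ = 0.696162, sin λ = 0.998489, cos λ = 0.054947.
ΔN = −sin φ cos λ·ΔX − sin φ sin λ·ΔY + cos φ·ΔZ = −(-0.717885)(0.054947)(-22) − (-0.717885)(0.998489)(213) + (0.696162)(-202) = 11.19 m.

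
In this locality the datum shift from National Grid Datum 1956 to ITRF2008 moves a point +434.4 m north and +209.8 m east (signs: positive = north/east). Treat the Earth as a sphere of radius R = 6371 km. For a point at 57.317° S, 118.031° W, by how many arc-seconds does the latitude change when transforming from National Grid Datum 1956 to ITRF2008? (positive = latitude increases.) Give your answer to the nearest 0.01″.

On a sphere of radius R, 1 rad of latitude = R, so Δφ = ΔN / R = 434.4 / 6371000 = 6.8184e-05 rad = 14.064″.

Δφ = 14.06″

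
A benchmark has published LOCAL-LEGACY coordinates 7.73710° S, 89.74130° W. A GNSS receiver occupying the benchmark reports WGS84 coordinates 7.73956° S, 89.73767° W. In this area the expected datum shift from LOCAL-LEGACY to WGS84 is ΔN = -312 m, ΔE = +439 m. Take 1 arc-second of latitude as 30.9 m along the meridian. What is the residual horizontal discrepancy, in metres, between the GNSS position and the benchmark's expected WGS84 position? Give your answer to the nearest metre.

Observed coordinate differences: Δφ = -0.00246°, Δλ = +0.00363°.
Converting to metres (1° lat = 111240 m, cos φ = 0.990896): observed ΔN = -273.7 m, observed ΔE = 400.1 m.
Subtracting the expected shift leaves a residual of -273.7 − (-312) = 38.3 m north and 400.1 − (439) = -38.9 m east.
Residual distance = √(38.3² + (-38.9)²) = 54.6 m.

55 m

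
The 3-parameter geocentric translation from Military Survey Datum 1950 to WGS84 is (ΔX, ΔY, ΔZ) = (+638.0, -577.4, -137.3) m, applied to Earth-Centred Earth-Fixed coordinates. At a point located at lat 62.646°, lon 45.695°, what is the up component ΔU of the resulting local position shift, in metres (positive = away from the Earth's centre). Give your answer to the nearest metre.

ΔU = -107 m

The local up (radial) axis is (cos φ cos λ, cos φ sin λ, sin φ), giving ΔU = 204.761 − 189.863 − 121.948 = -107.05 m.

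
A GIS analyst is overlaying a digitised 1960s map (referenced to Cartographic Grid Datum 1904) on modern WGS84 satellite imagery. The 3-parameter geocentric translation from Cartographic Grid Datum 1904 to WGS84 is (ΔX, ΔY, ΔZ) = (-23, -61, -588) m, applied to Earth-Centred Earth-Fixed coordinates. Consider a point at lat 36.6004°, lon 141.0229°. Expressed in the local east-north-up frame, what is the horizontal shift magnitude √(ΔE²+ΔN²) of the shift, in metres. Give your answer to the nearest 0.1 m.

At φ = 36.6004°, λ = 141.0229°: sin φ = 0.596230, cos φ = 0.802813, sin λ = 0.629010, cos λ = -0.777397.
ΔE = −sin λ·ΔX + cos λ·ΔY = −(0.629010)·(-23) + (-0.777397)·(-61) = 61.89 m.
ΔN = −sin φ cos λ·ΔX − sin φ sin λ·ΔY + cos φ·ΔZ = −(0.596230)(-0.777397)(-23) − (0.596230)(0.629010)(-61) + (0.802813)(-588) = -459.84 m.
Horizontal magnitude = √(ΔE² + ΔN²) = √(61.89² + (-459.84)²) = 463.98 m.

464.0 m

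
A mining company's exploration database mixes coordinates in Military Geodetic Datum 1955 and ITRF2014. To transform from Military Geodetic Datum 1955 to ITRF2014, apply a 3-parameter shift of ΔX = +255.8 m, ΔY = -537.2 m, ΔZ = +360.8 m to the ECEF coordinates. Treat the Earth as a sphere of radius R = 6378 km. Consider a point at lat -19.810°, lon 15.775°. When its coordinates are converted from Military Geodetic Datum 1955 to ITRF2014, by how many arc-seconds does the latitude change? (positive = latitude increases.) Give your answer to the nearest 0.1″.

sin φ = -0.338902, cos φ = 0.940822, sin λ = 0.271860, cos λ = 0.962337.
North component: ΔN = −sin φ cos λ·ΔX − sin φ sin λ·ΔY + cos φ·ΔZ = −(-0.338902)(0.962337)(255.8) − (-0.338902)(0.271860)(-537.2) + (0.940822)(360.8) = 373.38 m.
1° of latitude spans πR/180 = 111317 m, so Δφ = 373.38 / 111317 × 3600 = 12.075″.

Δφ = 12.1″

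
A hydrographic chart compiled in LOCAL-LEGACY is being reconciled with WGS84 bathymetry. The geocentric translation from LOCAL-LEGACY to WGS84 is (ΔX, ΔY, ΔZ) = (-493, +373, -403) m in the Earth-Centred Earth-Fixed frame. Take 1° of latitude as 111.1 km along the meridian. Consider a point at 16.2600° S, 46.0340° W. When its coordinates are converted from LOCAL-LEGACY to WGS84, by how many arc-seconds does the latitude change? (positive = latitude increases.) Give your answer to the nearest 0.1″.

Δφ = -18.1″

sin φ = -0.279997, cos φ = 0.960001, sin λ = -0.719752, cos λ = 0.694231.
North component: ΔN = −sin φ cos λ·ΔX − sin φ sin λ·ΔY + cos φ·ΔZ = −(-0.279997)(0.694231)(-493) − (-0.279997)(-0.719752)(373) + (0.960001)(-403) = -557.88 m.
1° of latitude spans 111100 m, so Δφ = -557.88 / 111100 × 3600 = -18.077″.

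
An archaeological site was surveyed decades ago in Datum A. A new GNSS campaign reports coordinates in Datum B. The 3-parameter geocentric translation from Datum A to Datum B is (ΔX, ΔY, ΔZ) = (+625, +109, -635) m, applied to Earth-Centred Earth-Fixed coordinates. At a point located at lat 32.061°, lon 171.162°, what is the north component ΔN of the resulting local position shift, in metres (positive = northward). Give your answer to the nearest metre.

ΔN = -219 m

The local north axis is (−sin φ cos λ, −sin φ sin λ, cos φ), giving ΔN = 327.825 − 8.890 − 538.152 = -219.22 m.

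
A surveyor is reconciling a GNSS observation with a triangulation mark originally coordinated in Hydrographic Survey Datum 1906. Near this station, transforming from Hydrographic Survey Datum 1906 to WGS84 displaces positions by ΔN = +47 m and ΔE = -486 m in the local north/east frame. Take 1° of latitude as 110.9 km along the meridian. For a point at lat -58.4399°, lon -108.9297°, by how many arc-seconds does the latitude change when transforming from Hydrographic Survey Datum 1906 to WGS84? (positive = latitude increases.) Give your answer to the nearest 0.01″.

1° of latitude = 110.9 km, so Δφ = 47.0 / 110900 = 0.0004238° = 1.526″.

Δφ = 1.53″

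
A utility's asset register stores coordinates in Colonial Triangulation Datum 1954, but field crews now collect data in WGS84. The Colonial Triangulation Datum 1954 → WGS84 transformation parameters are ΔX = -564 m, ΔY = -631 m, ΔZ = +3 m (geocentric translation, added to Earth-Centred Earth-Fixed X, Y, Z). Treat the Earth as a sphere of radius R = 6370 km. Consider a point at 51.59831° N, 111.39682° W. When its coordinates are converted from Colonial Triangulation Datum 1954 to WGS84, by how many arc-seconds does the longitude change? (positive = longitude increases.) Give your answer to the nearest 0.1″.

Δλ = -15.4″

sin φ = 0.783675, cos φ = 0.621171, sin λ = -0.931076, cos λ = -0.364825.
East component: ΔE = −sin λ·ΔX + cos λ·ΔY = −(-0.931076)(-564) + (-0.364825)(-631) = -294.92 m.
1° of latitude spans πR/180 = 111177 m; at latitude φ, 1° of longitude spans that × cos φ = 69060.2 m, so Δλ = -294.92 / 69060.2 × 3600 = -15.374″.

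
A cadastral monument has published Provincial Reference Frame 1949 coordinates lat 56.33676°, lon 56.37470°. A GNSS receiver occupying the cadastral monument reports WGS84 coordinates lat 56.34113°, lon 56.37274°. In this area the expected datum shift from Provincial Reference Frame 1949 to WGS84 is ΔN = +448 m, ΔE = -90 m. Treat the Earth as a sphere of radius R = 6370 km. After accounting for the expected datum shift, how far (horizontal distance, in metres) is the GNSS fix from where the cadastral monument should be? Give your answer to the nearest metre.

49 m

Observed coordinate differences: Δφ = +0.00437°, Δλ = -0.00196°.
Converting to metres (1° lat = 111177 m, cos φ = 0.554311): observed ΔN = 485.8 m, observed ΔE = -120.8 m.
Subtracting the expected shift leaves a residual of 485.8 − (448) = 37.8 m north and -120.8 − (-90) = -30.8 m east.
Residual distance = √(37.8² + (-30.8)²) = 48.8 m.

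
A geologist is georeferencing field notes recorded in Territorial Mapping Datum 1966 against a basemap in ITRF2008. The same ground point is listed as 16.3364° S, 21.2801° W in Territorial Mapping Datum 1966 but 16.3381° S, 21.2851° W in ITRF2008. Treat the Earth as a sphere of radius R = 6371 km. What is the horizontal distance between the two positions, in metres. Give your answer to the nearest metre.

Δφ = -16.3381° − -16.3364° = -0.0017°; Δλ = -21.2851° − -21.2801° = -0.0050°.
1° along a meridian = πR/180 = 111195 m.
ΔN = Δφ × 111195 = -189.0 m; ΔE = Δλ × 111195 × cos(-16.3364°) = -0.0050 × 111195 × 0.959627 = -533.5 m.
Distance = √(ΔE² + ΔN²) = √((-533.5)² + (-189.0)²) = 566.0 m.

566 m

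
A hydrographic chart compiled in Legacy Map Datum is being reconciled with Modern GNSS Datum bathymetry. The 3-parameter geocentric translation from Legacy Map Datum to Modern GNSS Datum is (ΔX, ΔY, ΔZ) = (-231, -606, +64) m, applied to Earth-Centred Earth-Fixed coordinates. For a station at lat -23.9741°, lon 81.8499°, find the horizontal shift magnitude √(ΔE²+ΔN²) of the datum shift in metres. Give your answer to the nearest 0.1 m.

At φ = -23.9741°, λ = 81.8499°: sin φ = -0.406324, cos φ = 0.913729, sin λ = 0.989900, cos λ = 0.141767.
ΔE = −sin λ·ΔX + cos λ·ΔY = −(0.989900)·(-231) + (0.141767)·(-606) = 142.76 m.
ΔN = −sin φ cos λ·ΔX − sin φ sin λ·ΔY + cos φ·ΔZ = −(-0.406324)(0.141767)(-231) − (-0.406324)(0.989900)(-606) + (0.913729)(64) = -198.57 m.
Horizontal magnitude = √(ΔE² + ΔN²) = √(142.76² + (-198.57)²) = 244.56 m.

244.6 m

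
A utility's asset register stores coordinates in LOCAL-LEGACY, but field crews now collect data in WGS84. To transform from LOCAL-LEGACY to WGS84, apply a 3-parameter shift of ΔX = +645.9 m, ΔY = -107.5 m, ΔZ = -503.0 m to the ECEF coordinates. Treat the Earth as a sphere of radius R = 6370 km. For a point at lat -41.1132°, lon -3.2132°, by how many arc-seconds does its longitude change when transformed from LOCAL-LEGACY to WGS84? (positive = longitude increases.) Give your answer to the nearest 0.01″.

Δλ = -3.06″

sin φ = -0.657549, cos φ = 0.753412, sin λ = -0.056052, cos λ = 0.998428.
East component: ΔE = −sin λ·ΔX + cos λ·ΔY = −(-0.056052)(645.9) + (0.998428)(-107.5) = -71.13 m.
1° of latitude spans πR/180 = 111177 m; at latitude φ, 1° of longitude spans that × cos φ = 83762.4 m, so Δλ = -71.13 / 83762.4 × 3600 = -3.057″.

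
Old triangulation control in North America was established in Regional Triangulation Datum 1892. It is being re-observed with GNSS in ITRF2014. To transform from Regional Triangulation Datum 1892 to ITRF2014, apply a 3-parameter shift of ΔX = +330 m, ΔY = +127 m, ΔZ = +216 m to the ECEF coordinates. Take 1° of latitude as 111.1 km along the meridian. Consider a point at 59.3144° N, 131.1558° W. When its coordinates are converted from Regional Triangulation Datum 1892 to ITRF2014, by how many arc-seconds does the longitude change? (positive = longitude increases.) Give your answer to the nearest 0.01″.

Δλ = 10.47″

sin φ = 0.859981, cos φ = 0.510327, sin λ = -0.752923, cos λ = -0.658109.
East component: ΔE = −sin λ·ΔX + cos λ·ΔY = −(-0.752923)(330) + (-0.658109)(127) = 164.88 m.
1° of latitude spans 111100 m; at latitude φ, 1° of longitude spans that × cos φ = 56697.3 m, so Δλ = 164.88 / 56697.3 × 3600 = 10.469″.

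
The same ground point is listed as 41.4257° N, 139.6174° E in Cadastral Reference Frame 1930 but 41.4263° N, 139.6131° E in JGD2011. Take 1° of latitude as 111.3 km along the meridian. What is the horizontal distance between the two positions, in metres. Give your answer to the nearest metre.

Δφ = 41.4263° − 41.4257° = +0.0006°; Δλ = 139.6131° − 139.6174° = -0.0043°.
ΔN = Δφ × 111300 = 66.8 m; ΔE = Δλ × 111300 × cos(41.4257°) = -0.0043 × 111300 × 0.749814 = -358.9 m.
Distance = √(ΔE² + ΔN²) = √((-358.9)² + 66.8²) = 365.0 m.

365 m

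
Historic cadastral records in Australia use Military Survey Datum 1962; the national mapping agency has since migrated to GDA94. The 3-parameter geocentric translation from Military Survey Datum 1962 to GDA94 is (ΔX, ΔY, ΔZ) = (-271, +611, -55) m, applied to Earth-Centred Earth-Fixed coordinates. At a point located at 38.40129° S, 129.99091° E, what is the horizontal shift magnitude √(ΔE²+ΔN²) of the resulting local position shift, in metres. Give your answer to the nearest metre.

401 m

At φ = -38.40129°, λ = 129.99091°: sin φ = -0.621165, cos φ = 0.783679, sin λ = 0.766146, cos λ = -0.642666.
ΔE = −sin λ·ΔX + cos λ·ΔY = −(0.766146)·(-271) + (-0.642666)·(611) = -185.04 m.
ΔN = −sin φ cos λ·ΔX − sin φ sin λ·ΔY + cos φ·ΔZ = −(-0.621165)(-0.642666)(-271) − (-0.621165)(0.766146)(611) + (0.783679)(-55) = 355.86 m.
Horizontal magnitude = √(ΔE² + ΔN²) = √((-185.04)² + 355.86²) = 401.09 m.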